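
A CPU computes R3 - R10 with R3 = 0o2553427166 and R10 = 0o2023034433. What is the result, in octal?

0o530372533

Subtract column by column in base 8:
  6-3 → 3
  6-3 → 3
  1-4 → 5 (borrow)
  7-4-1 → 2
  2-3 → 7 (borrow)
  4-0-1 → 3
  3-3 → 0
  5-2 → 3
  5-0 → 5
  2-2 → 0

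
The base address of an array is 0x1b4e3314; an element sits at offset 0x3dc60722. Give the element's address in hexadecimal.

Add column by column in base 16, right to left:
  4+2 = 6
  1+2 = 3
  3+7 = a
  3+0 = 3
  e+6 = 4 carry 1
  4+c+1 = 1 carry 1
  b+d+1 = 9 carry 1
  1+3+1 = 5

0x59143a36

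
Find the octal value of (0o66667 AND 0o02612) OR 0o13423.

0o13623

0o66667 AND 0o02612 = 0o02602.
Then OR with 0o13423.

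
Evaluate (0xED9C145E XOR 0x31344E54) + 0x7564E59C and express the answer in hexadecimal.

0x1520D3FA6

First 0xED9C145E XOR 0x31344E54 = 0xDCA85A0A.
Add column by column in base 16, right to left:
  A+C = 6 carry 1
  0+9+1 = A
  A+5 = F
  5+E = 3 carry 1
  8+4+1 = D
  A+6 = 0 carry 1
  C+5+1 = 2 carry 1
  D+7+1 = 5 carry 1
  final carry 1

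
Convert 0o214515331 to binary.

Each octal digit is 3 bits: 2=010 1=001 4=100 5=101 1=001 5=101 3=011 3=011 1=001.

0b10001100101001101011011001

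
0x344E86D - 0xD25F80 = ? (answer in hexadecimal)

Subtract column by column in base 16:
  D-0 → D
  6-8 → E (borrow)
  8-F-1 → 8 (borrow)
  E-5-1 → 8
  4-2 → 2
  4-D → 7 (borrow)
  3-0-1 → 2

0x27288ED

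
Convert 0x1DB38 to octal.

0o355470

Expand each hex digit to 4 bits: 1=0001 D=1101 B=1011 3=0011 8=1000.
Group the bits in threes: 011 101 101 100 111 000 → 355470.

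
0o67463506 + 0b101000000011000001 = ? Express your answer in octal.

0b101000000011000001 = 0o500301 in octal.
Add column by column in base 8, right to left:
  6+1 = 7
  0+0 = 0
  5+3 = 0 carry 1
  3+0+1 = 4
  6+0 = 6
  4+5 = 1 carry 1
  7+0+1 = 0 carry 1
  6+0+1 = 7

0o70164007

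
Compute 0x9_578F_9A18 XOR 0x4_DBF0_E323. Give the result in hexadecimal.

0xD8C7F793B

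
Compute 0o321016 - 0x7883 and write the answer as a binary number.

0b10010100110001011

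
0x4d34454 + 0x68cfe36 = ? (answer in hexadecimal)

0xb60428a

Add column by column in base 16, right to left:
  4+6 = a
  5+3 = 8
  4+e = 2 carry 1
  4+f+1 = 4 carry 1
  3+c+1 = 0 carry 1
  d+8+1 = 6 carry 1
  4+6+1 = b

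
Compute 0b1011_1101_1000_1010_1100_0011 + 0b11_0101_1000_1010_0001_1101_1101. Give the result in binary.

0b100000101100010110010100000

Add column by column in base 2, right to left:
  1+1 = 0 carry 1
  1+0+1 = 0 carry 1
  0+1+1 = 0 carry 1
  0+1+1 = 0 carry 1
  0+1+1 = 0 carry 1
  0+0+1 = 1
  1+1 = 0 carry 1
  1+1+1 = 1 carry 1
  0+1+1 = 0 carry 1
  1+0+1 = 0 carry 1
  0+0+1 = 1
  1+0 = 1
  0+0 = 0
  0+1 = 1
  0+0 = 0
  1+1 = 0 carry 1
  1+0+1 = 0 carry 1
  0+0+1 = 1
  1+0 = 1
  1+1 = 0 carry 1
  1+1+1 = 1 carry 1
  1+0+1 = 0 carry 1
  0+1+1 = 0 carry 1
  1+0+1 = 0 carry 1
  0+1+1 = 0 carry 1
  0+1+1 = 0 carry 1
  final carry 1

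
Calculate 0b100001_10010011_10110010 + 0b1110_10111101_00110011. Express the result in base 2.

Add column by column in base 2, right to left:
  0+1 = 1
  1+1 = 0 carry 1
  0+0+1 = 1
  0+0 = 0
  1+1 = 0 carry 1
  1+1+1 = 1 carry 1
  0+0+1 = 1
  1+0 = 1
  1+1 = 0 carry 1
  1+0+1 = 0 carry 1
  0+1+1 = 0 carry 1
  0+1+1 = 0 carry 1
  1+1+1 = 1 carry 1
  0+1+1 = 0 carry 1
  0+0+1 = 1
  1+1 = 0 carry 1
  1+0+1 = 0 carry 1
  0+1+1 = 0 carry 1
  0+1+1 = 0 carry 1
  0+1+1 = 0 carry 1
  0+0+1 = 1
  1+0 = 1

0b1100000101000011100101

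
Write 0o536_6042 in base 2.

0b101011110110000100010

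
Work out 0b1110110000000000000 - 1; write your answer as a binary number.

0b1110101111111111111

The trailing 13 digits are 0, so subtracting 1 borrows through: they become 1 and the next digit up decrements.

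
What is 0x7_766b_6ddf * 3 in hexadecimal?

0x166342499d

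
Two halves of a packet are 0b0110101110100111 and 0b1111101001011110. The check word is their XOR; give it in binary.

XOR bit by bit (1 where the bits differ):
  0110101110100111
^ 1111101001011110
= 1001000111111001

0b1001000111111001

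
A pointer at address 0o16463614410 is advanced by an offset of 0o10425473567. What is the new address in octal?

0o27111310177

Add column by column in base 8, right to left:
  0+7 = 7
  1+6 = 7
  4+5 = 1 carry 1
  4+3+1 = 0 carry 1
  1+7+1 = 1 carry 1
  6+4+1 = 3 carry 1
  3+5+1 = 1 carry 1
  6+2+1 = 1 carry 1
  4+4+1 = 1 carry 1
  6+0+1 = 7
  1+1 = 2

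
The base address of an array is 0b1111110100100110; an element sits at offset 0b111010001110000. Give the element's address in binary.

0b10111000110010110

Add column by column in base 2, right to left:
  0+0 = 0
  1+0 = 1
  1+0 = 1
  0+0 = 0
  0+1 = 1
  1+1 = 0 carry 1
  0+1+1 = 0 carry 1
  0+0+1 = 1
  1+0 = 1
  0+0 = 0
  1+1 = 0 carry 1
  1+0+1 = 0 carry 1
  1+1+1 = 1 carry 1
  1+1+1 = 1 carry 1
  1+1+1 = 1 carry 1
  1+0+1 = 0 carry 1
  final carry 1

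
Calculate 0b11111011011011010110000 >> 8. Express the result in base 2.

0b111110110110110

Right shift by 8: drop the 8 least-significant bits.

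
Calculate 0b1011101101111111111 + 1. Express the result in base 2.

0b1011101110000000000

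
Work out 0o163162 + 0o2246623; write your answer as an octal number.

0o2432005

Add column by column in base 8, right to left:
  2+3 = 5
  6+2 = 0 carry 1
  1+6+1 = 0 carry 1
  3+6+1 = 2 carry 1
  6+4+1 = 3 carry 1
  1+2+1 = 4
  0+2 = 2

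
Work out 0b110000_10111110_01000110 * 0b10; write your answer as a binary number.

0b11000010111110010001100

Multiply each base-2 digit by 2, carrying:
  0×2 = 0 → write 0
  1×2 = 2 → write 0 carry 1
  1×2+1 = 3 → write 1 carry 1
  0×2+1 = 1 → write 1
  0×2 = 0 → write 0
  0×2 = 0 → write 0
  1×2 = 2 → write 0 carry 1
  0×2+1 = 1 → write 1
  0×2 = 0 → write 0
  1×2 = 2 → write 0 carry 1
  1×2+1 = 3 → write 1 carry 1
  1×2+1 = 3 → write 1 carry 1
  1×2+1 = 3 → write 1 carry 1
  1×2+1 = 3 → write 1 carry 1
  0×2+1 = 1 → write 1
  1×2 = 2 → write 0 carry 1
  0×2+1 = 1 → write 1
  0×2 = 0 → write 0
  0×2 = 0 → write 0
  0×2 = 0 → write 0
  1×2 = 2 → write 0 carry 1
  1×2+1 = 3 → write 1 carry 1
  remaining carry: 1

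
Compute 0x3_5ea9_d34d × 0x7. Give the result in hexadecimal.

Multiply each base-16 digit by 7, carrying:
  d×7 = 91 → write b carry 5
  4×7+5 = 33 → write 1 carry 2
  3×7+2 = 23 → write 7 carry 1
  d×7+1 = 92 → write c carry 5
  9×7+5 = 68 → write 4 carry 4
  a×7+4 = 74 → write a carry 4
  e×7+4 = 102 → write 6 carry 6
  5×7+6 = 41 → write 9 carry 2
  3×7+2 = 23 → write 7 carry 1
  remaining carry: 1

0x1796a4c71b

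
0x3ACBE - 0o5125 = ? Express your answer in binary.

0b111010001001101001

0x3ACBE = 0b111010110010111110 in binary.
0o5125 = 0b101001010101 in binary.
Subtract column by column in base 2:
  0-1 → 1 (borrow)
  1-0-1 → 0
  1-1 → 0
  1-0 → 1
  1-1 → 0
  1-0 → 1
  0-1 → 1 (borrow)
  1-0-1 → 0
  0-0 → 0
  0-1 → 1 (borrow)
  1-0-1 → 0
  1-1 → 0
  0-0 → 0
  1-0 → 1
  0-0 → 0
  1-0 → 1
  1-0 → 1
  1-0 → 1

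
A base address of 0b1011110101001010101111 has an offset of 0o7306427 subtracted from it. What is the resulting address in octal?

0b1011110101001010101111 = 0o13651257 in octal.
Subtract column by column in base 8:
  7-7 → 0
  5-2 → 3
  2-4 → 6 (borrow)
  1-6-1 → 2 (borrow)
  5-0-1 → 4
  6-3 → 3
  3-7 → 4 (borrow)
  1-0-1 → 0

0o4342630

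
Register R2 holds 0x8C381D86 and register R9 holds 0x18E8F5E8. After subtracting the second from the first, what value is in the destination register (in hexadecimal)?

0x734F279E

Subtract column by column in base 16:
  6-8 → E (borrow)
  8-E-1 → 9 (borrow)
  D-5-1 → 7
  1-F → 2 (borrow)
  8-8-1 → F (borrow)
  3-E-1 → 4 (borrow)
  C-8-1 → 3
  8-1 → 7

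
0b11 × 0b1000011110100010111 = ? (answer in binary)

0b11001011011101000101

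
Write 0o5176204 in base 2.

0b101001111110010000100

Each octal digit is 3 bits: 5=101 1=001 7=111 6=110 2=010 0=000 4=100.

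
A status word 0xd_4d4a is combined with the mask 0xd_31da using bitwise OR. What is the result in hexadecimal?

OR each hex digit independently (no carries):
  d|d=d, 4|3=7, d|1=d, 4|d=d, a|a=a

0xd7dda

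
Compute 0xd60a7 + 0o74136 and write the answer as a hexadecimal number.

0xdd905

0o74136 = 0x785e in hexadecimal.
Add column by column in base 16, right to left:
  7+e = 5 carry 1
  a+5+1 = 0 carry 1
  0+8+1 = 9
  6+7 = d
  d+0 = d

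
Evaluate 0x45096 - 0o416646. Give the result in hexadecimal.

0o416646 = 0x21DA6 in hexadecimal.
Subtract column by column in base 16:
  6-6 → 0
  9-A → F (borrow)
  0-D-1 → 2 (borrow)
  5-1-1 → 3
  4-2 → 2

0x232F0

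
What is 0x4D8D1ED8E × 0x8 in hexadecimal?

0x26C68F6C70

Multiply each base-16 digit by 8, carrying:
  E×8 = 112 → write 0 carry 7
  8×8+7 = 71 → write 7 carry 4
  D×8+4 = 108 → write C carry 6
  E×8+6 = 118 → write 6 carry 7
  1×8+7 = 15 → write F
  D×8 = 104 → write 8 carry 6
  8×8+6 = 70 → write 6 carry 4
  D×8+4 = 108 → write C carry 6
  4×8+6 = 38 → write 6 carry 2
  remaining carry: 2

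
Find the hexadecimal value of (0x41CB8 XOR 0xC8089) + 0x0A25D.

0x93E8E

First 0x41CB8 XOR 0xC8089 = 0x89C31.
Add column by column in base 16, right to left:
  1+D = E
  3+5 = 8
  C+2 = E
  9+A = 3 carry 1
  8+0+1 = 9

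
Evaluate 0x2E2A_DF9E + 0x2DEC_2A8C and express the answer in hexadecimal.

0x5C170A2A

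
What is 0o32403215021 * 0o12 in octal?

0o411040602252

Multiply each base-8 digit by 10, carrying:
  1×10 = 10 → write 2 carry 1
  2×10+1 = 21 → write 5 carry 2
  0×10+2 = 2 → write 2
  5×10 = 50 → write 2 carry 6
  1×10+6 = 16 → write 0 carry 2
  2×10+2 = 22 → write 6 carry 2
  3×10+2 = 32 → write 0 carry 4
  0×10+4 = 4 → write 4
  4×10 = 40 → write 0 carry 5
  2×10+5 = 25 → write 1 carry 3
  3×10+3 = 33 → write 1 carry 4
  remaining carry: 4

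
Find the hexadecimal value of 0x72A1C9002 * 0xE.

0x644D8FE01C

Multiply each base-16 digit by 14, carrying:
  2×14 = 28 → write C carry 1
  0×14+1 = 1 → write 1
  0×14 = 0 → write 0
  9×14 = 126 → write E carry 7
  C×14+7 = 175 → write F carry 10
  1×14+10 = 24 → write 8 carry 1
  A×14+1 = 141 → write D carry 8
  2×14+8 = 36 → write 4 carry 2
  7×14+2 = 100 → write 4 carry 6
  remaining carry: 6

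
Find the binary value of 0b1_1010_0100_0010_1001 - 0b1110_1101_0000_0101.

Subtract column by column in base 2:
  1-1 → 0
  0-0 → 0
  0-1 → 1 (borrow)
  1-0-1 → 0
  0-0 → 0
  1-0 → 1
  0-0 → 0
  0-0 → 0
  0-1 → 1 (borrow)
  0-0-1 → 1 (borrow)
  1-1-1 → 1 (borrow)
  0-1-1 → 0 (borrow)
  0-0-1 → 1 (borrow)
  1-1-1 → 1 (borrow)
  0-1-1 → 0 (borrow)
  1-1-1 → 1 (borrow)
  1-0-1 → 0

0b1011011100100100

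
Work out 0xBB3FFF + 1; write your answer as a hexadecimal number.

The trailing 3 digits are F (max in base 16), so adding 1 cascades: they roll to 0 and the next digit up increments.

0xBB4000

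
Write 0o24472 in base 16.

Each octal digit is 3 bits: 2=010 4=100 4=100 7=111 2=010.
Group the bits into nibbles: 0010 1001 0011 1010 → 293A.

0x293A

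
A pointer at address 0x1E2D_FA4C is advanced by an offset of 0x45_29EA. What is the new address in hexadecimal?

0x1E732436

Add column by column in base 16, right to left:
  C+A = 6 carry 1
  4+E+1 = 3 carry 1
  A+9+1 = 4 carry 1
  F+2+1 = 2 carry 1
  D+5+1 = 3 carry 1
  2+4+1 = 7
  E+0 = E
  1+0 = 1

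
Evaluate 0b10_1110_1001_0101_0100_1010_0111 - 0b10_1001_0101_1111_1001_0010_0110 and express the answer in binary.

Subtract column by column in base 2:
  1-0 → 1
  1-1 → 0
  1-1 → 0
  0-0 → 0
  0-0 → 0
  1-1 → 0
  0-0 → 0
  1-0 → 1
  0-1 → 1 (borrow)
  0-0-1 → 1 (borrow)
  1-0-1 → 0
  0-1 → 1 (borrow)
  1-1-1 → 1 (borrow)
  0-1-1 → 0 (borrow)
  1-1-1 → 1 (borrow)
  0-1-1 → 0 (borrow)
  1-1-1 → 1 (borrow)
  0-0-1 → 1 (borrow)
  0-1-1 → 0 (borrow)
  1-0-1 → 0
  0-1 → 1 (borrow)
  1-0-1 → 0
  1-0 → 1
  1-1 → 0
  0-0 → 0
  1-1 → 0

0b10100110101101110000001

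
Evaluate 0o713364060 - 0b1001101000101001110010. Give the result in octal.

0o701656676

0b1001101000101001110010 = 0o11505162 in octal.
Subtract column by column in base 8:
  0-2 → 6 (borrow)
  6-6-1 → 7 (borrow)
  0-1-1 → 6 (borrow)
  4-5-1 → 6 (borrow)
  6-0-1 → 5
  3-5 → 6 (borrow)
  3-1-1 → 1
  1-1 → 0
  7-0 → 7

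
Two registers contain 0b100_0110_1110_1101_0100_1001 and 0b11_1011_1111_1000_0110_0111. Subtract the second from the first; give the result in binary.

Subtract column by column in base 2:
  1-1 → 0
  0-1 → 1 (borrow)
  0-1-1 → 0 (borrow)
  1-0-1 → 0
  0-0 → 0
  0-1 → 1 (borrow)
  1-1-1 → 1 (borrow)
  0-0-1 → 1 (borrow)
  1-0-1 → 0
  0-0 → 0
  1-0 → 1
  1-1 → 0
  0-1 → 1 (borrow)
  1-1-1 → 1 (borrow)
  1-1-1 → 1 (borrow)
  1-1-1 → 1 (borrow)
  0-1-1 → 0 (borrow)
  1-1-1 → 1 (borrow)
  1-0-1 → 0
  0-1 → 1 (borrow)
  0-1-1 → 0 (borrow)
  0-1-1 → 0 (borrow)
  1-0-1 → 0

0b10101111010011100010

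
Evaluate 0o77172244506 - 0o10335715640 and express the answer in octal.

Subtract column by column in base 8:
  6-0 → 6
  0-4 → 4 (borrow)
  5-6-1 → 6 (borrow)
  4-5-1 → 6 (borrow)
  4-1-1 → 2
  2-7 → 3 (borrow)
  2-5-1 → 4 (borrow)
  7-3-1 → 3
  1-3 → 6 (borrow)
  7-0-1 → 6
  7-1 → 6

0o66634326646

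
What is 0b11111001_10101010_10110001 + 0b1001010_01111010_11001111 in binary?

Add column by column in base 2, right to left:
  1+1 = 0 carry 1
  0+1+1 = 0 carry 1
  0+1+1 = 0 carry 1
  0+1+1 = 0 carry 1
  1+0+1 = 0 carry 1
  1+0+1 = 0 carry 1
  0+1+1 = 0 carry 1
  1+1+1 = 1 carry 1
  0+0+1 = 1
  1+1 = 0 carry 1
  0+0+1 = 1
  1+1 = 0 carry 1
  0+1+1 = 0 carry 1
  1+1+1 = 1 carry 1
  0+1+1 = 0 carry 1
  1+0+1 = 0 carry 1
  1+0+1 = 0 carry 1
  0+1+1 = 0 carry 1
  0+0+1 = 1
  1+1 = 0 carry 1
  1+0+1 = 0 carry 1
  1+0+1 = 0 carry 1
  1+1+1 = 1 carry 1
  1+0+1 = 0 carry 1
  final carry 1

0b1010001000010010110000000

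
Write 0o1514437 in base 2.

0b1101001100100011111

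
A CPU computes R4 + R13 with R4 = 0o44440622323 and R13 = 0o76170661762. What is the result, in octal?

0o142631504305

Add column by column in base 8, right to left:
  3+2 = 5
  2+6 = 0 carry 1
  3+7+1 = 3 carry 1
  2+1+1 = 4
  2+6 = 0 carry 1
  6+6+1 = 5 carry 1
  0+0+1 = 1
  4+7 = 3 carry 1
  4+1+1 = 6
  4+6 = 2 carry 1
  4+7+1 = 4 carry 1
  final carry 1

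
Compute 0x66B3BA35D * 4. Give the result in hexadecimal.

0x19ACEE8D74

Multiply each base-16 digit by 4, carrying:
  D×4 = 52 → write 4 carry 3
  5×4+3 = 23 → write 7 carry 1
  3×4+1 = 13 → write D
  A×4 = 40 → write 8 carry 2
  B×4+2 = 46 → write E carry 2
  3×4+2 = 14 → write E
  B×4 = 44 → write C carry 2
  6×4+2 = 26 → write A carry 1
  6×4+1 = 25 → write 9 carry 1
  remaining carry: 1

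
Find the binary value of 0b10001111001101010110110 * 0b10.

0b100011110011010101101100

Multiply each base-2 digit by 2, carrying:
  0×2 = 0 → write 0
  1×2 = 2 → write 0 carry 1
  1×2+1 = 3 → write 1 carry 1
  0×2+1 = 1 → write 1
  1×2 = 2 → write 0 carry 1
  1×2+1 = 3 → write 1 carry 1
  0×2+1 = 1 → write 1
  1×2 = 2 → write 0 carry 1
  0×2+1 = 1 → write 1
  1×2 = 2 → write 0 carry 1
  0×2+1 = 1 → write 1
  1×2 = 2 → write 0 carry 1
  1×2+1 = 3 → write 1 carry 1
  0×2+1 = 1 → write 1
  0×2 = 0 → write 0
  1×2 = 2 → write 0 carry 1
  1×2+1 = 3 → write 1 carry 1
  1×2+1 = 3 → write 1 carry 1
  1×2+1 = 3 → write 1 carry 1
  0×2+1 = 1 → write 1
  0×2 = 0 → write 0
  0×2 = 0 → write 0
  1×2 = 2 → write 0 carry 1
  remaining carry: 1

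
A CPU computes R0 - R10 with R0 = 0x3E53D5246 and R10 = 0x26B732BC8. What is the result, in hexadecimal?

0x179CA267E

Subtract column by column in base 16:
  6-8 → E (borrow)
  4-C-1 → 7 (borrow)
  2-B-1 → 6 (borrow)
  5-2-1 → 2
  D-3 → A
  3-7 → C (borrow)
  5-B-1 → 9 (borrow)
  E-6-1 → 7
  3-2 → 1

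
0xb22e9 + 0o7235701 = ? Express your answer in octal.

0xb22e9 = 0o2621351 in octal.
Add column by column in base 8, right to left:
  1+1 = 2
  5+0 = 5
  3+7 = 2 carry 1
  1+5+1 = 7
  2+3 = 5
  6+2 = 0 carry 1
  2+7+1 = 2 carry 1
  final carry 1

0o12057252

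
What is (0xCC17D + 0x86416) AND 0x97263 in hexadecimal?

Add column by column in base 16, right to left:
  D+6 = 3 carry 1
  7+1+1 = 9
  1+4 = 5
  C+6 = 2 carry 1
  C+8+1 = 5 carry 1
  final carry 1
Sum = 0x152593; now AND with 0x97263:
  1&0=0, 5&9=1, 2&7=2, 5&2=0, 9&6=0, 3&3=3

0x12003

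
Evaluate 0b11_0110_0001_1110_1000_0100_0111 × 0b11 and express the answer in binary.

Multiply each base-2 digit by 3, carrying:
  1×3 = 3 → write 1 carry 1
  1×3+1 = 4 → write 0 carry 2
  1×3+2 = 5 → write 1 carry 2
  0×3+2 = 2 → write 0 carry 1
  0×3+1 = 1 → write 1
  0×3 = 0 → write 0
  1×3 = 3 → write 1 carry 1
  0×3+1 = 1 → write 1
  0×3 = 0 → write 0
  0×3 = 0 → write 0
  0×3 = 0 → write 0
  1×3 = 3 → write 1 carry 1
  0×3+1 = 1 → write 1
  1×3 = 3 → write 1 carry 1
  1×3+1 = 4 → write 0 carry 2
  1×3+2 = 5 → write 1 carry 2
  1×3+2 = 5 → write 1 carry 2
  0×3+2 = 2 → write 0 carry 1
  0×3+1 = 1 → write 1
  0×3 = 0 → write 0
  0×3 = 0 → write 0
  1×3 = 3 → write 1 carry 1
  1×3+1 = 4 → write 0 carry 2
  0×3+2 = 2 → write 0 carry 1
  1×3+1 = 4 → write 0 carry 2
  1×3+2 = 5 → write 1 carry 2
  remaining carry: 10

0b1010001001011011100011010101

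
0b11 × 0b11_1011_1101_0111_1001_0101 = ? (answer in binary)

Multiply each base-2 digit by 3, carrying:
  1×3 = 3 → write 1 carry 1
  0×3+1 = 1 → write 1
  1×3 = 3 → write 1 carry 1
  0×3+1 = 1 → write 1
  1×3 = 3 → write 1 carry 1
  0×3+1 = 1 → write 1
  0×3 = 0 → write 0
  1×3 = 3 → write 1 carry 1
  1×3+1 = 4 → write 0 carry 2
  1×3+2 = 5 → write 1 carry 2
  1×3+2 = 5 → write 1 carry 2
  0×3+2 = 2 → write 0 carry 1
  1×3+1 = 4 → write 0 carry 2
  0×3+2 = 2 → write 0 carry 1
  1×3+1 = 4 → write 0 carry 2
  1×3+2 = 5 → write 1 carry 2
  1×3+2 = 5 → write 1 carry 2
  1×3+2 = 5 → write 1 carry 2
  0×3+2 = 2 → write 0 carry 1
  1×3+1 = 4 → write 0 carry 2
  1×3+2 = 5 → write 1 carry 2
  1×3+2 = 5 → write 1 carry 2
  remaining carry: 10

0b101100111000011010111111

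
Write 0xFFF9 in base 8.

0o177771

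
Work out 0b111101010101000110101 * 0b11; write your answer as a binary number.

Multiply each base-2 digit by 3, carrying:
  1×3 = 3 → write 1 carry 1
  0×3+1 = 1 → write 1
  1×3 = 3 → write 1 carry 1
  0×3+1 = 1 → write 1
  1×3 = 3 → write 1 carry 1
  1×3+1 = 4 → write 0 carry 2
  0×3+2 = 2 → write 0 carry 1
  0×3+1 = 1 → write 1
  0×3 = 0 → write 0
  1×3 = 3 → write 1 carry 1
  0×3+1 = 1 → write 1
  1×3 = 3 → write 1 carry 1
  0×3+1 = 1 → write 1
  1×3 = 3 → write 1 carry 1
  0×3+1 = 1 → write 1
  1×3 = 3 → write 1 carry 1
  0×3+1 = 1 → write 1
  1×3 = 3 → write 1 carry 1
  1×3+1 = 4 → write 0 carry 2
  1×3+2 = 5 → write 1 carry 2
  1×3+2 = 5 → write 1 carry 2
  remaining carry: 10

0b10110111111111010011111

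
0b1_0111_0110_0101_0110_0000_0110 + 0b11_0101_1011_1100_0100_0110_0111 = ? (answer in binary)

0b100110100100001101001101101

Add column by column in base 2, right to left:
  0+1 = 1
  1+1 = 0 carry 1
  1+1+1 = 1 carry 1
  0+0+1 = 1
  0+0 = 0
  0+1 = 1
  0+1 = 1
  0+0 = 0
  0+0 = 0
  1+0 = 1
  1+1 = 0 carry 1
  0+0+1 = 1
  1+0 = 1
  0+0 = 0
  1+1 = 0 carry 1
  0+1+1 = 0 carry 1
  0+1+1 = 0 carry 1
  1+1+1 = 1 carry 1
  1+0+1 = 0 carry 1
  0+1+1 = 0 carry 1
  1+1+1 = 1 carry 1
  1+0+1 = 0 carry 1
  1+1+1 = 1 carry 1
  0+0+1 = 1
  1+1 = 0 carry 1
  0+1+1 = 0 carry 1
  final carry 1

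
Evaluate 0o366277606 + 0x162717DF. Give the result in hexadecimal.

0x1A009765

0o366277606 = 0x3D97F86 in hexadecimal.
Add column by column in base 16, right to left:
  6+F = 5 carry 1
  8+D+1 = 6 carry 1
  F+7+1 = 7 carry 1
  7+1+1 = 9
  9+7 = 0 carry 1
  D+2+1 = 0 carry 1
  3+6+1 = A
  0+1 = 1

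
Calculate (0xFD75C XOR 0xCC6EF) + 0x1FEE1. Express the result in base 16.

First 0xFD75C XOR 0xCC6EF = 0x311B3.
Add column by column in base 16, right to left:
  3+1 = 4
  B+E = 9 carry 1
  1+E+1 = 0 carry 1
  1+F+1 = 1 carry 1
  3+1+1 = 5

0x51094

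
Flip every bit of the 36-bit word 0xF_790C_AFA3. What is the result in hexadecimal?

0x086F3505C

Each hex digit d becomes F−d:
  F→0, 7→8, 9→6, 0→F, C→3, A→5, F→0, A→5, 3→C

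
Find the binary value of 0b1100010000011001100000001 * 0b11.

0b100100110001001100100000011

Multiply each base-2 digit by 3, carrying:
  1×3 = 3 → write 1 carry 1
  0×3+1 = 1 → write 1
  0×3 = 0 → write 0
  0×3 = 0 → write 0
  0×3 = 0 → write 0
  0×3 = 0 → write 0
  0×3 = 0 → write 0
  0×3 = 0 → write 0
  1×3 = 3 → write 1 carry 1
  1×3+1 = 4 → write 0 carry 2
  0×3+2 = 2 → write 0 carry 1
  0×3+1 = 1 → write 1
  1×3 = 3 → write 1 carry 1
  1×3+1 = 4 → write 0 carry 2
  0×3+2 = 2 → write 0 carry 1
  0×3+1 = 1 → write 1
  0×3 = 0 → write 0
  0×3 = 0 → write 0
  0×3 = 0 → write 0
  1×3 = 3 → write 1 carry 1
  0×3+1 = 1 → write 1
  0×3 = 0 → write 0
  0×3 = 0 → write 0
  1×3 = 3 → write 1 carry 1
  1×3+1 = 4 → write 0 carry 2
  remaining carry: 10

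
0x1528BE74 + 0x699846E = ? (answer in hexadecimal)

0x1BC242E2

Add column by column in base 16, right to left:
  4+E = 2 carry 1
  7+6+1 = E
  E+4 = 2 carry 1
  B+8+1 = 4 carry 1
  8+9+1 = 2 carry 1
  2+9+1 = C
  5+6 = B
  1+0 = 1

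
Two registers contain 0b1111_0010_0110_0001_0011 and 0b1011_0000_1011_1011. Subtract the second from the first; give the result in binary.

Subtract column by column in base 2:
  1-1 → 0
  1-1 → 0
  0-0 → 0
  0-1 → 1 (borrow)
  1-1-1 → 1 (borrow)
  0-1-1 → 0 (borrow)
  0-0-1 → 1 (borrow)
  0-1-1 → 0 (borrow)
  0-0-1 → 1 (borrow)
  1-0-1 → 0
  1-0 → 1
  0-0 → 0
  0-1 → 1 (borrow)
  1-1-1 → 1 (borrow)
  0-0-1 → 1 (borrow)
  0-1-1 → 0 (borrow)
  1-0-1 → 0
  1-0 → 1
  1-0 → 1
  1-0 → 1

0b11100111010101011000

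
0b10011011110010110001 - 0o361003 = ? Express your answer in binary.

0b1111101101010101110

0o361003 = 0b11110001000000011 in binary.
Subtract column by column in base 2:
  1-1 → 0
  0-1 → 1 (borrow)
  0-0-1 → 1 (borrow)
  0-0-1 → 1 (borrow)
  1-0-1 → 0
  1-0 → 1
  0-0 → 0
  1-0 → 1
  0-0 → 0
  0-1 → 1 (borrow)
  1-0-1 → 0
  1-0 → 1
  1-0 → 1
  1-1 → 0
  0-1 → 1 (borrow)
  1-1-1 → 1 (borrow)
  1-1-1 → 1 (borrow)
  0-0-1 → 1 (borrow)
  0-0-1 → 1 (borrow)
  1-0-1 → 0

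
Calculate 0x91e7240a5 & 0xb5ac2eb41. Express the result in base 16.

AND each hex digit independently (no carries):
  9&b=9, 1&5=1, e&a=a, 7&c=4, 2&2=2, 4&e=4, 0&b=0, a&4=0, 5&1=1

0x91a424001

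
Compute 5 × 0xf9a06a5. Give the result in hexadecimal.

0x4e022139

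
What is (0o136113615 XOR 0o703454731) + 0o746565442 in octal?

0o1604334566

First 0o136113615 XOR 0o703454731 = 0o635547124.
Add column by column in base 8, right to left:
  4+2 = 6
  2+4 = 6
  1+4 = 5
  7+5 = 4 carry 1
  4+6+1 = 3 carry 1
  5+5+1 = 3 carry 1
  5+6+1 = 4 carry 1
  3+4+1 = 0 carry 1
  6+7+1 = 6 carry 1
  final carry 1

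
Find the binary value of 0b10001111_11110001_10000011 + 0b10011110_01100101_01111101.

0b1001011100101011100000000

Add column by column in base 2, right to left:
  1+1 = 0 carry 1
  1+0+1 = 0 carry 1
  0+1+1 = 0 carry 1
  0+1+1 = 0 carry 1
  0+1+1 = 0 carry 1
  0+1+1 = 0 carry 1
  0+1+1 = 0 carry 1
  1+0+1 = 0 carry 1
  1+1+1 = 1 carry 1
  0+0+1 = 1
  0+1 = 1
  0+0 = 0
  1+0 = 1
  1+1 = 0 carry 1
  1+1+1 = 1 carry 1
  1+0+1 = 0 carry 1
  1+0+1 = 0 carry 1
  1+1+1 = 1 carry 1
  1+1+1 = 1 carry 1
  1+1+1 = 1 carry 1
  0+1+1 = 0 carry 1
  0+0+1 = 1
  0+0 = 0
  1+1 = 0 carry 1
  final carry 1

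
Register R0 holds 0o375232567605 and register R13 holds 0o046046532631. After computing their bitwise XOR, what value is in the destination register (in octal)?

0o333274055034

XOR each oct digit independently (no carries):
  3^0=3, 7^4=3, 5^6=3, 2^0=2, 3^4=7, 2^6=4, 5^5=0, 6^3=5, 7^2=5, 6^6=0, 0^3=3, 5^1=4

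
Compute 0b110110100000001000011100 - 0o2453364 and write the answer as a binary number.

0b110011111010101100101000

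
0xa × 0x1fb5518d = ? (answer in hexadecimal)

Multiply each base-16 digit by 10, carrying:
  d×10 = 130 → write 2 carry 8
  8×10+8 = 88 → write 8 carry 5
  1×10+5 = 15 → write f
  5×10 = 50 → write 2 carry 3
  5×10+3 = 53 → write 5 carry 3
  b×10+3 = 113 → write 1 carry 7
  f×10+7 = 157 → write d carry 9
  1×10+9 = 19 → write 3 carry 1
  remaining carry: 1

0x13d152f82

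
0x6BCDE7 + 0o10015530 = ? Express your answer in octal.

0o42764477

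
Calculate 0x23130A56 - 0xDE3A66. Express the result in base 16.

Subtract column by column in base 16:
  6-6 → 0
  5-6 → F (borrow)
  A-A-1 → F (borrow)
  0-3-1 → C (borrow)
  3-E-1 → 4 (borrow)
  1-D-1 → 3 (borrow)
  3-0-1 → 2
  2-0 → 2

0x2234CFF0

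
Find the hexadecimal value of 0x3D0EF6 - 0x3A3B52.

0x2D3A4

Subtract column by column in base 16:
  6-2 → 4
  F-5 → A
  E-B → 3
  0-3 → D (borrow)
  D-A-1 → 2
  3-3 → 0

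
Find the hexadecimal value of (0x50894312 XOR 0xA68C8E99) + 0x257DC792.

First 0x50894312 XOR 0xA68C8E99 = 0xF605CD8B.
Add column by column in base 16, right to left:
  B+2 = D
  8+9 = 1 carry 1
  D+7+1 = 5 carry 1
  C+C+1 = 9 carry 1
  5+D+1 = 3 carry 1
  0+7+1 = 8
  6+5 = B
  F+2 = 1 carry 1
  final carry 1

0x11B83951D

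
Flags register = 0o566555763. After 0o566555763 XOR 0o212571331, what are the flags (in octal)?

0o774024452

XOR each oct digit independently (no carries):
  5^2=7, 6^1=7, 6^2=4, 5^5=0, 5^7=2, 5^1=4, 7^3=4, 6^3=5, 3^1=2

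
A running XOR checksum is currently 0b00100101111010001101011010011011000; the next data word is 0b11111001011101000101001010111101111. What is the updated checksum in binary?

XOR bit by bit (1 where the bits differ):
  00100101111010001101011010011011000
^ 11111001011101000101001010111101111
= 11011100100111001000010000100110111

0b11011100100111001000010000100110111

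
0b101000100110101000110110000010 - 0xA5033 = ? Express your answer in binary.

0b101000100100000011110101001111

0xA5033 = 0b10100101000000110011 in binary.
Subtract column by column in base 2:
  0-1 → 1 (borrow)
  1-1-1 → 1 (borrow)
  0-0-1 → 1 (borrow)
  0-0-1 → 1 (borrow)
  0-1-1 → 0 (borrow)
  0-1-1 → 0 (borrow)
  0-0-1 → 1 (borrow)
  1-0-1 → 0
  1-0 → 1
  0-0 → 0
  1-0 → 1
  1-0 → 1
  0-1 → 1 (borrow)
  0-0-1 → 1 (borrow)
  0-1-1 → 0 (borrow)
  1-0-1 → 0
  0-0 → 0
  1-1 → 0
  0-0 → 0
  1-1 → 0
  1-0 → 1
  0-0 → 0
  0-0 → 0
  1-0 → 1
  0-0 → 0
  0-0 → 0
  0-0 → 0
  1-0 → 1
  0-0 → 0
  1-0 → 1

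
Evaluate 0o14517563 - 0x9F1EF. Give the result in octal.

0x9F1EF = 0o2370757 in octal.
Subtract column by column in base 8:
  3-7 → 4 (borrow)
  6-5-1 → 0
  5-7 → 6 (borrow)
  7-0-1 → 6
  1-7 → 2 (borrow)
  5-3-1 → 1
  4-2 → 2
  1-0 → 1

0o12126604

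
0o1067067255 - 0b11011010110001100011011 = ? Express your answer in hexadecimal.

0o1067067255 = 0x8DC6EAD in hexadecimal.
0b11011010110001100011011 = 0x6D631B in hexadecimal.
Subtract column by column in base 16:
  D-B → 2
  A-1 → 9
  E-3 → B
  6-6 → 0
  C-D → F (borrow)
  D-6-1 → 6
  8-0 → 8

0x86F0B92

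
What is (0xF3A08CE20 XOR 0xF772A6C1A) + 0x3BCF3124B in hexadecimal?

First 0xF3A08CE20 XOR 0xF772A6C1A = 0x04D22A23A.
Add column by column in base 16, right to left:
  A+B = 5 carry 1
  3+4+1 = 8
  2+2 = 4
  A+1 = B
  2+3 = 5
  2+F = 1 carry 1
  D+C+1 = A carry 1
  4+B+1 = 0 carry 1
  0+3+1 = 4

0x40A15B485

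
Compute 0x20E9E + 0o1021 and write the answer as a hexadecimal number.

0o1021 = 0x211 in hexadecimal.
Add column by column in base 16, right to left:
  E+1 = F
  9+1 = A
  E+2 = 0 carry 1
  0+0+1 = 1
  2+0 = 2

0x210AF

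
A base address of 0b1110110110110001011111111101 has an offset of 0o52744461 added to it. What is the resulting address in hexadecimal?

0b1110110110110001011111111101 = 0xEDB17FD in hexadecimal.
0o52744461 = 0xABC931 in hexadecimal.
Add column by column in base 16, right to left:
  D+1 = E
  F+3 = 2 carry 1
  7+9+1 = 1 carry 1
  1+C+1 = E
  B+B = 6 carry 1
  D+A+1 = 8 carry 1
  E+0+1 = F

0xF86E12E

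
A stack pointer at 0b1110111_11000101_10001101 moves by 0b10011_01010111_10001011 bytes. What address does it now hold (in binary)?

0b100010110001110100011000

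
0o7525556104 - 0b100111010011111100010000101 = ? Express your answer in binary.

0b111000011011001110001110111111

0o7525556104 = 0b111101010101101101110001000100 in binary.
Subtract column by column in base 2:
  0-1 → 1 (borrow)
  0-0-1 → 1 (borrow)
  1-1-1 → 1 (borrow)
  0-0-1 → 1 (borrow)
  0-0-1 → 1 (borrow)
  0-0-1 → 1 (borrow)
  1-0-1 → 0
  0-1 → 1 (borrow)
  0-0-1 → 1 (borrow)
  0-0-1 → 1 (borrow)
  1-0-1 → 0
  1-1 → 0
  1-1 → 0
  0-1 → 1 (borrow)
  1-1-1 → 1 (borrow)
  1-1-1 → 1 (borrow)
  0-1-1 → 0 (borrow)
  1-0-1 → 0
  1-0 → 1
  0-1 → 1 (borrow)
  1-0-1 → 0
  0-1 → 1 (borrow)
  1-1-1 → 1 (borrow)
  0-1-1 → 0 (borrow)
  1-0-1 → 0
  0-0 → 0
  1-1 → 0
  1-0 → 1
  1-0 → 1
  1-0 → 1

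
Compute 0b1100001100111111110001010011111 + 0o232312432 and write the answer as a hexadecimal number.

0x640977B9

0b1100001100111111110001010011111 = 0x619FE29F in hexadecimal.
0o232312432 = 0x269951A in hexadecimal.
Add column by column in base 16, right to left:
  F+A = 9 carry 1
  9+1+1 = B
  2+5 = 7
  E+9 = 7 carry 1
  F+9+1 = 9 carry 1
  9+6+1 = 0 carry 1
  1+2+1 = 4
  6+0 = 6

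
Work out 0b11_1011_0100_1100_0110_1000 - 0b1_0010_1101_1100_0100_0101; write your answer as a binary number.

Subtract column by column in base 2:
  0-1 → 1 (borrow)
  0-0-1 → 1 (borrow)
  0-1-1 → 0 (borrow)
  1-0-1 → 0
  0-0 → 0
  1-0 → 1
  1-1 → 0
  0-0 → 0
  0-0 → 0
  0-0 → 0
  1-1 → 0
  1-1 → 0
  0-1 → 1 (borrow)
  0-0-1 → 1 (borrow)
  1-1-1 → 1 (borrow)
  0-1-1 → 0 (borrow)
  1-0-1 → 0
  1-1 → 0
  0-0 → 0
  1-0 → 1
  1-1 → 0
  1-0 → 1

0b1010000111000000100011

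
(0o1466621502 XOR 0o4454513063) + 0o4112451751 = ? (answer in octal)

0o11145004532

First 0o1466621502 XOR 0o4454513063 = 0o5032332561.
Add column by column in base 8, right to left:
  1+1 = 2
  6+5 = 3 carry 1
  5+7+1 = 5 carry 1
  2+1+1 = 4
  3+5 = 0 carry 1
  3+4+1 = 0 carry 1
  2+2+1 = 5
  3+1 = 4
  0+1 = 1
  5+4 = 1 carry 1
  final carry 1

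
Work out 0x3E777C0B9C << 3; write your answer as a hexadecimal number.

0x1F3BBE05CE0

3 bits is not a whole number of base-16 digits; in binary: 11111001110111011111000000101110011100 << 3 = 11111001110111011111000000101110011100000.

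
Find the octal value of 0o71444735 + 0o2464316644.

Add column by column in base 8, right to left:
  5+4 = 1 carry 1
  3+4+1 = 0 carry 1
  7+6+1 = 6 carry 1
  4+6+1 = 3 carry 1
  4+1+1 = 6
  4+3 = 7
  1+4 = 5
  7+6 = 5 carry 1
  0+4+1 = 5
  0+2 = 2

0o2555763601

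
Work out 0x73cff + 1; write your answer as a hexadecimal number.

0x73d00

The trailing 2 digits are F (max in base 16), so adding 1 cascades: they roll to 0 and the next digit up increments.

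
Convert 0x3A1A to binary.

Expand each hex digit to 4 bits: 3=0011 A=1010 1=0001 A=1010.

0b11101000011010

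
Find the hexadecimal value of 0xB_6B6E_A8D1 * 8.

0x5B5B754688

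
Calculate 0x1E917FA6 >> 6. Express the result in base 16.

0x7A45FE

6 bits is not a whole number of base-16 digits; in binary: 11110100100010111111110100110 >> 6 = 11110100100010111111110.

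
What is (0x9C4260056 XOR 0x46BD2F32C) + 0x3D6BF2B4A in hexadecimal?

First 0x9C4260056 XOR 0x46BD2F32C = 0xDAFF4F37A.
Add column by column in base 16, right to left:
  A+A = 4 carry 1
  7+4+1 = C
  3+B = E
  F+2 = 1 carry 1
  4+F+1 = 4 carry 1
  F+B+1 = B carry 1
  F+6+1 = 6 carry 1
  A+D+1 = 8 carry 1
  D+3+1 = 1 carry 1
  final carry 1

0x1186B41EC4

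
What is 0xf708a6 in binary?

Expand each hex digit to 4 bits: f=1111 7=0111 0=0000 8=1000 a=1010 6=0110.

0b111101110000100010100110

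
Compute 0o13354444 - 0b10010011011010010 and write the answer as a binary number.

0b1011001011001001010010

0o13354444 = 0b1011011101100100100100 in binary.
Subtract column by column in base 2:
  0-0 → 0
  0-1 → 1 (borrow)
  1-0-1 → 0
  0-0 → 0
  0-1 → 1 (borrow)
  1-0-1 → 0
  0-1 → 1 (borrow)
  0-1-1 → 0 (borrow)
  1-0-1 → 0
  0-1 → 1 (borrow)
  0-1-1 → 0 (borrow)
  1-0-1 → 0
  1-0 → 1
  0-1 → 1 (borrow)
  1-0-1 → 0
  1-0 → 1
  1-1 → 0
  0-0 → 0
  1-0 → 1
  1-0 → 1
  0-0 → 0
  1-0 → 1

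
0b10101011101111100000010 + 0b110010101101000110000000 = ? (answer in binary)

Add column by column in base 2, right to left:
  0+0 = 0
  1+0 = 1
  0+0 = 0
  0+0 = 0
  0+0 = 0
  0+0 = 0
  0+0 = 0
  0+1 = 1
  1+1 = 0 carry 1
  1+0+1 = 0 carry 1
  1+0+1 = 0 carry 1
  1+0+1 = 0 carry 1
  1+1+1 = 1 carry 1
  0+0+1 = 1
  1+1 = 0 carry 1
  1+1+1 = 1 carry 1
  1+0+1 = 0 carry 1
  0+1+1 = 0 carry 1
  1+0+1 = 0 carry 1
  0+1+1 = 0 carry 1
  1+0+1 = 0 carry 1
  0+0+1 = 1
  1+1 = 0 carry 1
  0+1+1 = 0 carry 1
  final carry 1

0b1001000001011000010000010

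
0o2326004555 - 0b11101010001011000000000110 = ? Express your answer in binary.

0b1111101011110101100101100111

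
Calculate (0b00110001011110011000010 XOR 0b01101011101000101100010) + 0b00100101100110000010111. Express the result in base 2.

0b10000000011100110110111

First 0b00110001011110011000010 XOR 0b01101011101000101100010 = 0b01011010110110110100000.
Add column by column in base 2, right to left:
  0+1 = 1
  0+1 = 1
  0+1 = 1
  0+0 = 0
  0+1 = 1
  1+0 = 1
  0+0 = 0
  1+0 = 1
  1+0 = 1
  0+0 = 0
  1+1 = 0 carry 1
  1+1+1 = 1 carry 1
  0+0+1 = 1
  1+0 = 1
  1+1 = 0 carry 1
  0+1+1 = 0 carry 1
  1+0+1 = 0 carry 1
  0+1+1 = 0 carry 1
  1+0+1 = 0 carry 1
  1+0+1 = 0 carry 1
  0+1+1 = 0 carry 1
  1+0+1 = 0 carry 1
  final carry 1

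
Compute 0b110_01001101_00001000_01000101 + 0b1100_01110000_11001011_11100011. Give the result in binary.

Add column by column in base 2, right to left:
  1+1 = 0 carry 1
  0+1+1 = 0 carry 1
  1+0+1 = 0 carry 1
  0+0+1 = 1
  0+0 = 0
  0+1 = 1
  1+1 = 0 carry 1
  0+1+1 = 0 carry 1
  0+1+1 = 0 carry 1
  0+1+1 = 0 carry 1
  0+0+1 = 1
  1+1 = 0 carry 1
  0+0+1 = 1
  0+0 = 0
  0+1 = 1
  0+1 = 1
  1+0 = 1
  0+0 = 0
  1+0 = 1
  1+0 = 1
  0+1 = 1
  0+1 = 1
  1+1 = 0 carry 1
  0+0+1 = 1
  0+0 = 0
  1+0 = 1
  1+1 = 0 carry 1
  0+1+1 = 0 carry 1
  final carry 1

0b10010101111011101010000101000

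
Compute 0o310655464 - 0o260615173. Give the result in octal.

0o30040271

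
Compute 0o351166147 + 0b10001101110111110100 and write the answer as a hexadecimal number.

0x3ADCA5B

0o351166147 = 0x3A4EC67 in hexadecimal.
0b10001101110111110100 = 0x8DDF4 in hexadecimal.
Add column by column in base 16, right to left:
  7+4 = B
  6+F = 5 carry 1
  C+D+1 = A carry 1
  E+D+1 = C carry 1
  4+8+1 = D
  A+0 = A
  3+0 = 3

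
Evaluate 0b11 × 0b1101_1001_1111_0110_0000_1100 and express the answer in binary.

0b10100011011110001000100100

Multiply each base-2 digit by 3, carrying:
  0×3 = 0 → write 0
  0×3 = 0 → write 0
  1×3 = 3 → write 1 carry 1
  1×3+1 = 4 → write 0 carry 2
  0×3+2 = 2 → write 0 carry 1
  0×3+1 = 1 → write 1
  0×3 = 0 → write 0
  0×3 = 0 → write 0
  0×3 = 0 → write 0
  1×3 = 3 → write 1 carry 1
  1×3+1 = 4 → write 0 carry 2
  0×3+2 = 2 → write 0 carry 1
  1×3+1 = 4 → write 0 carry 2
  1×3+2 = 5 → write 1 carry 2
  1×3+2 = 5 → write 1 carry 2
  1×3+2 = 5 → write 1 carry 2
  1×3+2 = 5 → write 1 carry 2
  0×3+2 = 2 → write 0 carry 1
  0×3+1 = 1 → write 1
  1×3 = 3 → write 1 carry 1
  1×3+1 = 4 → write 0 carry 2
  0×3+2 = 2 → write 0 carry 1
  1×3+1 = 4 → write 0 carry 2
  1×3+2 = 5 → write 1 carry 2
  remaining carry: 10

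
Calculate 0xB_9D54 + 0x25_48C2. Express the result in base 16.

Add column by column in base 16, right to left:
  4+2 = 6
  5+C = 1 carry 1
  D+8+1 = 6 carry 1
  9+4+1 = E
  B+5 = 0 carry 1
  0+2+1 = 3

0x30E616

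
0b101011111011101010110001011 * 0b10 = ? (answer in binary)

Multiply each base-2 digit by 2, carrying:
  1×2 = 2 → write 0 carry 1
  1×2+1 = 3 → write 1 carry 1
  0×2+1 = 1 → write 1
  1×2 = 2 → write 0 carry 1
  0×2+1 = 1 → write 1
  0×2 = 0 → write 0
  0×2 = 0 → write 0
  1×2 = 2 → write 0 carry 1
  1×2+1 = 3 → write 1 carry 1
  0×2+1 = 1 → write 1
  1×2 = 2 → write 0 carry 1
  0×2+1 = 1 → write 1
  1×2 = 2 → write 0 carry 1
  0×2+1 = 1 → write 1
  1×2 = 2 → write 0 carry 1
  1×2+1 = 3 → write 1 carry 1
  1×2+1 = 3 → write 1 carry 1
  0×2+1 = 1 → write 1
  1×2 = 2 → write 0 carry 1
  1×2+1 = 3 → write 1 carry 1
  1×2+1 = 3 → write 1 carry 1
  1×2+1 = 3 → write 1 carry 1
  1×2+1 = 3 → write 1 carry 1
  0×2+1 = 1 → write 1
  1×2 = 2 → write 0 carry 1
  0×2+1 = 1 → write 1
  1×2 = 2 → write 0 carry 1
  remaining carry: 1

0b1010111110111010101100010110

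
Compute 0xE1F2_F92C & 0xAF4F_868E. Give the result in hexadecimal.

0xA142800C

AND each hex digit independently (no carries):
  E&A=A, 1&F=1, F&4=4, 2&F=2, F&8=8, 9&6=0, 2&8=0, C&E=C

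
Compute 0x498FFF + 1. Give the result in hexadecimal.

0x499000

The trailing 3 digits are F (max in base 16), so adding 1 cascades: they roll to 0 and the next digit up increments.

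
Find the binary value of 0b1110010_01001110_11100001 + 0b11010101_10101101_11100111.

Add column by column in base 2, right to left:
  1+1 = 0 carry 1
  0+1+1 = 0 carry 1
  0+1+1 = 0 carry 1
  0+0+1 = 1
  0+0 = 0
  1+1 = 0 carry 1
  1+1+1 = 1 carry 1
  1+1+1 = 1 carry 1
  0+1+1 = 0 carry 1
  1+0+1 = 0 carry 1
  1+1+1 = 1 carry 1
  1+1+1 = 1 carry 1
  0+0+1 = 1
  0+1 = 1
  1+0 = 1
  0+1 = 1
  0+1 = 1
  1+0 = 1
  0+1 = 1
  0+0 = 0
  1+1 = 0 carry 1
  1+0+1 = 0 carry 1
  1+1+1 = 1 carry 1
  0+1+1 = 0 carry 1
  final carry 1

0b1010001111111110011001000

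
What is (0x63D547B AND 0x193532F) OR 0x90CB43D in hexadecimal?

0x63D547B AND 0x193532F = 0x011502B.
Then OR with 0x90CB43D.

0x91DF43F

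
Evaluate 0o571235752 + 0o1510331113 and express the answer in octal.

Add column by column in base 8, right to left:
  2+3 = 5
  5+1 = 6
  7+1 = 0 carry 1
  5+1+1 = 7
  3+3 = 6
  2+3 = 5
  1+0 = 1
  7+1 = 0 carry 1
  5+5+1 = 3 carry 1
  0+1+1 = 2

0o2301567065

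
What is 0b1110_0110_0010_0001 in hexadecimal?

0xE621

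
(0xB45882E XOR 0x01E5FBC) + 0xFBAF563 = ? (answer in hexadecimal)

First 0xB45882E XOR 0x01E5FBC = 0xB5BD792.
Add column by column in base 16, right to left:
  2+3 = 5
  9+6 = F
  7+5 = C
  D+F = C carry 1
  B+A+1 = 6 carry 1
  5+B+1 = 1 carry 1
  B+F+1 = B carry 1
  final carry 1

0x1B16CCF5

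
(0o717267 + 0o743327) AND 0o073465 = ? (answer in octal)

0o62404

Add column by column in base 8, right to left:
  7+7 = 6 carry 1
  6+2+1 = 1 carry 1
  2+3+1 = 6
  7+3 = 2 carry 1
  1+4+1 = 6
  7+7 = 6 carry 1
  final carry 1
Sum = 0o1662616; now AND with 0o073465:
  1&0=0, 6&0=0, 6&7=6, 2&3=2, 6&4=4, 1&6=0, 6&5=4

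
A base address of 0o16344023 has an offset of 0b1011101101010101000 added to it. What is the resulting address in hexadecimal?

0x3FA2BB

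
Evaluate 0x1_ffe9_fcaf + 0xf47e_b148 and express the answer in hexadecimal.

0x2f468adf7

Add column by column in base 16, right to left:
  f+8 = 7 carry 1
  a+4+1 = f
  c+1 = d
  f+b = a carry 1
  9+e+1 = 8 carry 1
  e+7+1 = 6 carry 1
  f+4+1 = 4 carry 1
  f+f+1 = f carry 1
  1+0+1 = 2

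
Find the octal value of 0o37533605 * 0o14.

Multiply each base-8 digit by 12, carrying:
  5×12 = 60 → write 4 carry 7
  0×12+7 = 7 → write 7
  6×12 = 72 → write 0 carry 9
  3×12+9 = 45 → write 5 carry 5
  3×12+5 = 41 → write 1 carry 5
  5×12+5 = 65 → write 1 carry 8
  7×12+8 = 92 → write 4 carry 11
  3×12+11 = 47 → write 7 carry 5
  remaining carry: 5

0o574115074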